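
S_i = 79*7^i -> [79, 553, 3871, 27097, 189679]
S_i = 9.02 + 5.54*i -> [9.02, 14.56, 20.1, 25.64, 31.18]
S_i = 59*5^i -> [59, 295, 1475, 7375, 36875]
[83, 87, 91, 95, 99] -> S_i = 83 + 4*i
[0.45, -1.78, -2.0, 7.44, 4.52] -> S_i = Random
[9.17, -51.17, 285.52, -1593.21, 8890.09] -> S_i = 9.17*(-5.58)^i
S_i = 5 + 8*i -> [5, 13, 21, 29, 37]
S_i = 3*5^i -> [3, 15, 75, 375, 1875]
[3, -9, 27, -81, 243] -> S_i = 3*-3^i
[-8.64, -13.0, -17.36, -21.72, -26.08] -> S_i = -8.64 + -4.36*i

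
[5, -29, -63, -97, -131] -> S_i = 5 + -34*i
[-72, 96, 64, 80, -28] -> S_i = Random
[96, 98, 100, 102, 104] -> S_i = 96 + 2*i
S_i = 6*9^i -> [6, 54, 486, 4374, 39366]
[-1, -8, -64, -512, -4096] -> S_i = -1*8^i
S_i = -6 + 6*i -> [-6, 0, 6, 12, 18]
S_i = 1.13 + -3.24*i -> [1.13, -2.11, -5.35, -8.59, -11.83]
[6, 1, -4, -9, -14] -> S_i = 6 + -5*i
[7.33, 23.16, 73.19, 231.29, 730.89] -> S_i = 7.33*3.16^i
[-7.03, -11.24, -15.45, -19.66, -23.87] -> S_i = -7.03 + -4.21*i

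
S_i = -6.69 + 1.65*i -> [-6.69, -5.04, -3.39, -1.74, -0.09]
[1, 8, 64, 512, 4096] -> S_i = 1*8^i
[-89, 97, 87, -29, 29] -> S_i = Random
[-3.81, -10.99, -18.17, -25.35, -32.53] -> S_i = -3.81 + -7.18*i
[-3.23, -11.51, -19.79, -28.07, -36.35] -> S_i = -3.23 + -8.28*i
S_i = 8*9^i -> [8, 72, 648, 5832, 52488]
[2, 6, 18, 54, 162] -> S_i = 2*3^i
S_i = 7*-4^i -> [7, -28, 112, -448, 1792]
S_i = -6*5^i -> [-6, -30, -150, -750, -3750]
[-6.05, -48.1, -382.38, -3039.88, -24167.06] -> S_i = -6.05*7.95^i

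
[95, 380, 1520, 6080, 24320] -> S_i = 95*4^i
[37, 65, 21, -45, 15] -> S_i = Random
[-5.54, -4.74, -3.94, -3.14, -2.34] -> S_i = -5.54 + 0.80*i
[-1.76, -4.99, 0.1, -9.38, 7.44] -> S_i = Random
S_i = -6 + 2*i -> [-6, -4, -2, 0, 2]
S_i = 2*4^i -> [2, 8, 32, 128, 512]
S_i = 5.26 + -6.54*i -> [5.26, -1.28, -7.82, -14.36, -20.9]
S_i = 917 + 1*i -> [917, 918, 919, 920, 921]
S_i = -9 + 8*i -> [-9, -1, 7, 15, 23]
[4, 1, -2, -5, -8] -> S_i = 4 + -3*i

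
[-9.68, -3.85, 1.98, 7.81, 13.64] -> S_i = -9.68 + 5.83*i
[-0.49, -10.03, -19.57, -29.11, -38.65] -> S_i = -0.49 + -9.54*i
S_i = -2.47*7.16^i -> [-2.47, -17.69, -126.63, -906.64, -6491.56]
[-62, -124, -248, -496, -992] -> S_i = -62*2^i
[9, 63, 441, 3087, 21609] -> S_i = 9*7^i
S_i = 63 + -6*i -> [63, 57, 51, 45, 39]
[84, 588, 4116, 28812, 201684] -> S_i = 84*7^i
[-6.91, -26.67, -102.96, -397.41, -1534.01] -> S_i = -6.91*3.86^i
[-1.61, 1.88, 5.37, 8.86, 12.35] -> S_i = -1.61 + 3.49*i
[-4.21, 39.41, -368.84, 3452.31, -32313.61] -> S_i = -4.21*(-9.36)^i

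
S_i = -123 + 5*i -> [-123, -118, -113, -108, -103]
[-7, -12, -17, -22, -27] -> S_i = -7 + -5*i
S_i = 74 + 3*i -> [74, 77, 80, 83, 86]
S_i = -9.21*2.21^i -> [-9.21, -20.35, -44.98, -99.41, -219.7]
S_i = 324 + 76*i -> [324, 400, 476, 552, 628]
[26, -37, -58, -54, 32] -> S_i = Random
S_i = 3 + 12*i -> [3, 15, 27, 39, 51]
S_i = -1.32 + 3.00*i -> [-1.32, 1.68, 4.68, 7.68, 10.68]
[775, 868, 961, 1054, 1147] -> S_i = 775 + 93*i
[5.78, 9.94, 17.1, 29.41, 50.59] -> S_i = 5.78*1.72^i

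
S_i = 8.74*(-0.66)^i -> [8.74, -5.77, 3.81, -2.51, 1.66]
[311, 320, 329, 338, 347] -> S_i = 311 + 9*i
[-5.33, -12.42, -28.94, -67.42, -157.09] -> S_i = -5.33*2.33^i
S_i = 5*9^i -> [5, 45, 405, 3645, 32805]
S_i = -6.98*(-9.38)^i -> [-6.98, 65.47, -614.13, 5760.55, -54033.96]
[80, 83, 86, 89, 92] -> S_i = 80 + 3*i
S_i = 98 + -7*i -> [98, 91, 84, 77, 70]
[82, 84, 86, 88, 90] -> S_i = 82 + 2*i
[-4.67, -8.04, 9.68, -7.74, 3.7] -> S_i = Random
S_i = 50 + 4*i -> [50, 54, 58, 62, 66]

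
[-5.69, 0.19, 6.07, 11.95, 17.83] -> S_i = -5.69 + 5.88*i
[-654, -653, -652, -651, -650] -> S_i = -654 + 1*i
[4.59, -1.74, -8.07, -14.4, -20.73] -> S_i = 4.59 + -6.33*i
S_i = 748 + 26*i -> [748, 774, 800, 826, 852]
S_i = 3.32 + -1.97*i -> [3.32, 1.35, -0.62, -2.59, -4.56]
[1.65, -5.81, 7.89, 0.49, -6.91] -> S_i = Random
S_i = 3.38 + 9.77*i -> [3.38, 13.15, 22.92, 32.69, 42.46]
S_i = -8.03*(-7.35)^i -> [-8.03, 59.02, -433.8, 3188.43, -23435.0]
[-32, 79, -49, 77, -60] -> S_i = Random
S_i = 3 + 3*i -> [3, 6, 9, 12, 15]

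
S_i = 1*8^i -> [1, 8, 64, 512, 4096]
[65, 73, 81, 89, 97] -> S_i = 65 + 8*i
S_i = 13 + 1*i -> [13, 14, 15, 16, 17]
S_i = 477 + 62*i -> [477, 539, 601, 663, 725]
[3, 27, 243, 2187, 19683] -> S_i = 3*9^i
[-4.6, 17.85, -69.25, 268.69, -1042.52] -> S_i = -4.60*(-3.88)^i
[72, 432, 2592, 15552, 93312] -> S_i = 72*6^i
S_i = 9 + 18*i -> [9, 27, 45, 63, 81]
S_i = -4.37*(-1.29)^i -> [-4.37, 5.64, -7.27, 9.38, -12.1]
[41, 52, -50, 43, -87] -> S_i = Random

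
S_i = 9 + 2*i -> [9, 11, 13, 15, 17]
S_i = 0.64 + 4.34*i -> [0.64, 4.98, 9.32, 13.66, 18.0]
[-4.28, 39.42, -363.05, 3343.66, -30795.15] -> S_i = -4.28*(-9.21)^i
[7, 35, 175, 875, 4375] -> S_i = 7*5^i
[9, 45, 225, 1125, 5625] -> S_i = 9*5^i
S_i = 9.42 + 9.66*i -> [9.42, 19.08, 28.74, 38.4, 48.06]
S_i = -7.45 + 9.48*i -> [-7.45, 2.03, 11.51, 20.99, 30.47]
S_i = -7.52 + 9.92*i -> [-7.52, 2.4, 12.32, 22.24, 32.16]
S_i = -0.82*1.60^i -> [-0.82, -1.31, -2.1, -3.36, -5.37]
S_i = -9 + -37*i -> [-9, -46, -83, -120, -157]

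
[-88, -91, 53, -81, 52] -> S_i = Random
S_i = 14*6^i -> [14, 84, 504, 3024, 18144]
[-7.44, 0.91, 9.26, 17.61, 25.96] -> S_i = -7.44 + 8.35*i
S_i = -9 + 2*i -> [-9, -7, -5, -3, -1]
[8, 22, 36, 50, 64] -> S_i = 8 + 14*i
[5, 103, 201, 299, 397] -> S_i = 5 + 98*i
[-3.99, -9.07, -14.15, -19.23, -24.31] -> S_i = -3.99 + -5.08*i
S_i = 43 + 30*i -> [43, 73, 103, 133, 163]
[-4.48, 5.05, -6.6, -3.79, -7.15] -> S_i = Random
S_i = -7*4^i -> [-7, -28, -112, -448, -1792]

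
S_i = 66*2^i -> [66, 132, 264, 528, 1056]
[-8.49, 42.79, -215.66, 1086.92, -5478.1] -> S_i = -8.49*(-5.04)^i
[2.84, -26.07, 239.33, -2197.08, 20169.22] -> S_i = 2.84*(-9.18)^i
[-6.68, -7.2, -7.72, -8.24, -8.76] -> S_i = -6.68 + -0.52*i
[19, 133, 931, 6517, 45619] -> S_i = 19*7^i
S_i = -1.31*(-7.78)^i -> [-1.31, 10.19, -79.29, 616.89, -4799.43]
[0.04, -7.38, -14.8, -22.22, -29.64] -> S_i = 0.04 + -7.42*i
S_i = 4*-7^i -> [4, -28, 196, -1372, 9604]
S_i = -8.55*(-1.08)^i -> [-8.55, 9.23, -9.97, 10.77, -11.63]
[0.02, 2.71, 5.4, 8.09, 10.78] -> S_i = 0.02 + 2.69*i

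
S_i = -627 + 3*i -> [-627, -624, -621, -618, -615]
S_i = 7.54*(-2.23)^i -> [7.54, -16.81, 37.5, -83.62, 186.46]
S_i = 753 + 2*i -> [753, 755, 757, 759, 761]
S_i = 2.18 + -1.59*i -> [2.18, 0.59, -1.0, -2.59, -4.18]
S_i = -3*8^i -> [-3, -24, -192, -1536, -12288]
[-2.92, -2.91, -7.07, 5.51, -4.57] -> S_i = Random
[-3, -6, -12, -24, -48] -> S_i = -3*2^i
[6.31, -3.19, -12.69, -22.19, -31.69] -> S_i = 6.31 + -9.50*i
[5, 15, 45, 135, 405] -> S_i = 5*3^i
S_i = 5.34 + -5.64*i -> [5.34, -0.3, -5.94, -11.58, -17.22]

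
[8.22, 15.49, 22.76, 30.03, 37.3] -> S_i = 8.22 + 7.27*i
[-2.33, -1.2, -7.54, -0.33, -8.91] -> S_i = Random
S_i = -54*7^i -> [-54, -378, -2646, -18522, -129654]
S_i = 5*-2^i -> [5, -10, 20, -40, 80]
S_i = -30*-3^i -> [-30, 90, -270, 810, -2430]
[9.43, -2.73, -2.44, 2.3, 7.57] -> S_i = Random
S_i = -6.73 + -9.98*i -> [-6.73, -16.71, -26.69, -36.67, -46.65]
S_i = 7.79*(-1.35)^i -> [7.79, -10.52, 14.2, -19.17, 25.87]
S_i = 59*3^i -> [59, 177, 531, 1593, 4779]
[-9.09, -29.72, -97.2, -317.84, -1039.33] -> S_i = -9.09*3.27^i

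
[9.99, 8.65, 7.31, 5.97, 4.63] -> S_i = 9.99 + -1.34*i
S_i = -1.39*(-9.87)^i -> [-1.39, 13.72, -135.41, 1336.49, -13191.17]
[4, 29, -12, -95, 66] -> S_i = Random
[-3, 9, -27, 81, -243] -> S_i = -3*-3^i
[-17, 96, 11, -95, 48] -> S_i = Random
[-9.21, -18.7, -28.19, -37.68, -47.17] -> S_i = -9.21 + -9.49*i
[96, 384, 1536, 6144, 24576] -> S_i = 96*4^i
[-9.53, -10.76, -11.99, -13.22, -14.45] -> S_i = -9.53 + -1.23*i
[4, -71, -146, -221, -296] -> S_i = 4 + -75*i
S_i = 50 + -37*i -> [50, 13, -24, -61, -98]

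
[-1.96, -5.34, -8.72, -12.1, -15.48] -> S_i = -1.96 + -3.38*i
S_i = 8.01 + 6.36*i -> [8.01, 14.37, 20.73, 27.09, 33.45]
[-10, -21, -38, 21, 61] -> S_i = Random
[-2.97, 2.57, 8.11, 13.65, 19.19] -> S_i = -2.97 + 5.54*i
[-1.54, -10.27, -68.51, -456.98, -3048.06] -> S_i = -1.54*6.67^i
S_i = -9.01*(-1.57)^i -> [-9.01, 14.15, -22.21, 34.87, -54.74]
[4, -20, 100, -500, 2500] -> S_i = 4*-5^i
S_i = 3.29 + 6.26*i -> [3.29, 9.55, 15.81, 22.07, 28.33]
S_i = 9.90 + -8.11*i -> [9.9, 1.79, -6.32, -14.43, -22.54]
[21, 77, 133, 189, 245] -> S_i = 21 + 56*i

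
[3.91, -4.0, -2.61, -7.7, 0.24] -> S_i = Random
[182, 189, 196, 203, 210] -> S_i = 182 + 7*i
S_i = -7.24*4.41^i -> [-7.24, -31.93, -140.8, -620.95, -2738.38]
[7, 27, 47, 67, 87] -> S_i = 7 + 20*i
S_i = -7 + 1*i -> [-7, -6, -5, -4, -3]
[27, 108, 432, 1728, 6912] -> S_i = 27*4^i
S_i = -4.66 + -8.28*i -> [-4.66, -12.94, -21.22, -29.5, -37.78]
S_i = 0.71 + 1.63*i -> [0.71, 2.34, 3.97, 5.6, 7.23]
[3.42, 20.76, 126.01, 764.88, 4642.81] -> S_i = 3.42*6.07^i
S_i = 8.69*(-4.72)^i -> [8.69, -41.02, 193.6, -913.79, 4313.08]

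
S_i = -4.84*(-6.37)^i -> [-4.84, 30.83, -196.39, 1251.02, -7968.99]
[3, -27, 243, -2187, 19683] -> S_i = 3*-9^i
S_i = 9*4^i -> [9, 36, 144, 576, 2304]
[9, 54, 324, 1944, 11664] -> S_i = 9*6^i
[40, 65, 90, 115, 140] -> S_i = 40 + 25*i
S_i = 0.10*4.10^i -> [0.1, 0.41, 1.68, 6.89, 28.26]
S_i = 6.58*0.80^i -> [6.58, 5.26, 4.21, 3.37, 2.7]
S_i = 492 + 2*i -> [492, 494, 496, 498, 500]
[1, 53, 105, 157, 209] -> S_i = 1 + 52*i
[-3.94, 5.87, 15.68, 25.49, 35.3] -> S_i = -3.94 + 9.81*i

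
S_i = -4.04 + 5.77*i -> [-4.04, 1.73, 7.5, 13.27, 19.04]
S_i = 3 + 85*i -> [3, 88, 173, 258, 343]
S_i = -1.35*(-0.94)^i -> [-1.35, 1.27, -1.19, 1.12, -1.05]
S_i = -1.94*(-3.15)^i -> [-1.94, 6.11, -19.25, 60.64, -191.0]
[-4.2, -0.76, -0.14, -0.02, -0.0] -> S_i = -4.20*0.18^i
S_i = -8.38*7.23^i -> [-8.38, -60.59, -438.05, -3167.08, -22897.98]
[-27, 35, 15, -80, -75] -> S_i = Random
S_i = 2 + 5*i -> [2, 7, 12, 17, 22]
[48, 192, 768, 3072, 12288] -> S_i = 48*4^i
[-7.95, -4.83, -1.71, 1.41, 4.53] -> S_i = -7.95 + 3.12*i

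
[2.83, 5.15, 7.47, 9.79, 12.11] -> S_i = 2.83 + 2.32*i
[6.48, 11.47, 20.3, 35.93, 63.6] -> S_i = 6.48*1.77^i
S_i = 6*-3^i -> [6, -18, 54, -162, 486]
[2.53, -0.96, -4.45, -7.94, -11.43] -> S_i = 2.53 + -3.49*i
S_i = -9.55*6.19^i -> [-9.55, -59.11, -365.92, -2265.04, -14020.58]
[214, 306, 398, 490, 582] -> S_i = 214 + 92*i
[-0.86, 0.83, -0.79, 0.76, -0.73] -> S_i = -0.86*(-0.96)^i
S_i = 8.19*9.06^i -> [8.19, 74.2, 672.26, 6090.72, 55181.91]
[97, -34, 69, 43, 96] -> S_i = Random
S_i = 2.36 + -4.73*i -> [2.36, -2.37, -7.1, -11.83, -16.56]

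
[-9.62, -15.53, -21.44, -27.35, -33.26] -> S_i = -9.62 + -5.91*i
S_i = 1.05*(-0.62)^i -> [1.05, -0.65, 0.4, -0.25, 0.16]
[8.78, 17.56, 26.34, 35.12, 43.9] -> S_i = 8.78 + 8.78*i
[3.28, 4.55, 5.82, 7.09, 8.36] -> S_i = 3.28 + 1.27*i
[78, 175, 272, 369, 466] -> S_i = 78 + 97*i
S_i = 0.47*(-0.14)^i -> [0.47, -0.07, 0.01, -0.0, 0.0]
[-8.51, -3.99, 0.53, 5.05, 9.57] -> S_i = -8.51 + 4.52*i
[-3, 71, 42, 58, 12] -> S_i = Random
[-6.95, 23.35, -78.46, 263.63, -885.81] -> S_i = -6.95*(-3.36)^i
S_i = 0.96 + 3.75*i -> [0.96, 4.71, 8.46, 12.21, 15.96]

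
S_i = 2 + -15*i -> [2, -13, -28, -43, -58]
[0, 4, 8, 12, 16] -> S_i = 0 + 4*i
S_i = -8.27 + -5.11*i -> [-8.27, -13.38, -18.49, -23.6, -28.71]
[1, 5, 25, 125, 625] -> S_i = 1*5^i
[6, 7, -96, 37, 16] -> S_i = Random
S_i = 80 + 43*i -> [80, 123, 166, 209, 252]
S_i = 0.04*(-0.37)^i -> [0.04, -0.01, 0.01, -0.0, 0.0]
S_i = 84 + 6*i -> [84, 90, 96, 102, 108]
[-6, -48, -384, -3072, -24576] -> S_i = -6*8^i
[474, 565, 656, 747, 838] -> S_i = 474 + 91*i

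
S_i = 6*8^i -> [6, 48, 384, 3072, 24576]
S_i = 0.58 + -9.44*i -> [0.58, -8.86, -18.3, -27.74, -37.18]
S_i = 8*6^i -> [8, 48, 288, 1728, 10368]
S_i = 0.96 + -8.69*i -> [0.96, -7.73, -16.42, -25.11, -33.8]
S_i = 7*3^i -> [7, 21, 63, 189, 567]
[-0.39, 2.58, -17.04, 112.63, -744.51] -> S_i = -0.39*(-6.61)^i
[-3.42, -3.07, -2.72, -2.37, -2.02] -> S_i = -3.42 + 0.35*i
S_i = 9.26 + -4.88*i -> [9.26, 4.38, -0.5, -5.38, -10.26]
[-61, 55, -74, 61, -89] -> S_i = Random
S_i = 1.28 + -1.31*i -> [1.28, -0.03, -1.34, -2.65, -3.96]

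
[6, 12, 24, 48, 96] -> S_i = 6*2^i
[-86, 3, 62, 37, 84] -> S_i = Random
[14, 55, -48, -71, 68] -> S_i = Random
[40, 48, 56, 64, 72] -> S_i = 40 + 8*i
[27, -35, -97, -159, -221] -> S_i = 27 + -62*i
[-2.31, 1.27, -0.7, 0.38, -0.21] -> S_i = -2.31*(-0.55)^i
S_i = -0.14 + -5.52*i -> [-0.14, -5.66, -11.18, -16.7, -22.22]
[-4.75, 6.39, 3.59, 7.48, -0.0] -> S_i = Random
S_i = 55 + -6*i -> [55, 49, 43, 37, 31]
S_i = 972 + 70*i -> [972, 1042, 1112, 1182, 1252]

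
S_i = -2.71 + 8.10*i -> [-2.71, 5.39, 13.49, 21.59, 29.69]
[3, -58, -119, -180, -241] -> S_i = 3 + -61*i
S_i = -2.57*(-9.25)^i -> [-2.57, 23.77, -219.9, 2034.03, -18814.82]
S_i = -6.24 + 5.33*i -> [-6.24, -0.91, 4.42, 9.75, 15.08]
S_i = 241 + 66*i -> [241, 307, 373, 439, 505]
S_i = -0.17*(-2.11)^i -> [-0.17, 0.36, -0.76, 1.6, -3.37]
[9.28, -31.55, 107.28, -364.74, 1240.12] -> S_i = 9.28*(-3.40)^i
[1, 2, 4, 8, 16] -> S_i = 1*2^i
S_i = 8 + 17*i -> [8, 25, 42, 59, 76]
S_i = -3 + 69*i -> [-3, 66, 135, 204, 273]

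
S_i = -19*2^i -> [-19, -38, -76, -152, -304]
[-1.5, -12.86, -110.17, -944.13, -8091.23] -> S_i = -1.50*8.57^i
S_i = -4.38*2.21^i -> [-4.38, -9.68, -21.39, -47.28, -104.48]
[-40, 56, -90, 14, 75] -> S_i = Random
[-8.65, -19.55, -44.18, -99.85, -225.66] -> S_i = -8.65*2.26^i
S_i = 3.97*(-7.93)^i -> [3.97, -31.48, 249.65, -1979.75, 15699.41]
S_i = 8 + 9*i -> [8, 17, 26, 35, 44]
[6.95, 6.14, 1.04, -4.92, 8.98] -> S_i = Random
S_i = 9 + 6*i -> [9, 15, 21, 27, 33]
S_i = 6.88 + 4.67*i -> [6.88, 11.55, 16.22, 20.89, 25.56]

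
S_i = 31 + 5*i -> [31, 36, 41, 46, 51]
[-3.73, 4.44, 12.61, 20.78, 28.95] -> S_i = -3.73 + 8.17*i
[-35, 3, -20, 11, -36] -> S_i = Random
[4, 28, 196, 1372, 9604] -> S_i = 4*7^i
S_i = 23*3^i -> [23, 69, 207, 621, 1863]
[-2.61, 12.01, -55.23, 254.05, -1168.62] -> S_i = -2.61*(-4.60)^i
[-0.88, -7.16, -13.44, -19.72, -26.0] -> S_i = -0.88 + -6.28*i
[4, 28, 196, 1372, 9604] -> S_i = 4*7^i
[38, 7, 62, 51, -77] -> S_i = Random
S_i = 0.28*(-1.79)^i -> [0.28, -0.5, 0.9, -1.61, 2.87]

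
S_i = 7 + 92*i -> [7, 99, 191, 283, 375]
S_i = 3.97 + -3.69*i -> [3.97, 0.28, -3.41, -7.1, -10.79]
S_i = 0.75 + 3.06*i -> [0.75, 3.81, 6.87, 9.93, 12.99]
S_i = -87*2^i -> [-87, -174, -348, -696, -1392]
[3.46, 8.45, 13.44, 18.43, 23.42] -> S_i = 3.46 + 4.99*i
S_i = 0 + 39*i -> [0, 39, 78, 117, 156]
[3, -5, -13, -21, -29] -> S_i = 3 + -8*i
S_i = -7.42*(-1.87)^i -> [-7.42, 13.88, -25.95, 48.52, -90.73]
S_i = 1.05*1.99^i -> [1.05, 2.09, 4.16, 8.27, 16.47]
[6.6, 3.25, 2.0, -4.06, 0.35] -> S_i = Random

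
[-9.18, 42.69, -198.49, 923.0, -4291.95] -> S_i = -9.18*(-4.65)^i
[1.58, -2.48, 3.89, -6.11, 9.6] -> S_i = 1.58*(-1.57)^i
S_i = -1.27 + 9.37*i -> [-1.27, 8.1, 17.47, 26.84, 36.21]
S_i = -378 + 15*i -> [-378, -363, -348, -333, -318]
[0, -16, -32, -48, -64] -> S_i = 0 + -16*i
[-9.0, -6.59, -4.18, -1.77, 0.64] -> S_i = -9.00 + 2.41*i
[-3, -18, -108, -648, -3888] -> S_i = -3*6^i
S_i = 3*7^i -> [3, 21, 147, 1029, 7203]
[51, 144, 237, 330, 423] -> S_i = 51 + 93*i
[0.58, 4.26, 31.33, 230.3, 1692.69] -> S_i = 0.58*7.35^i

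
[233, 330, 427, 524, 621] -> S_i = 233 + 97*i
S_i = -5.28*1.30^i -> [-5.28, -6.86, -8.92, -11.6, -15.08]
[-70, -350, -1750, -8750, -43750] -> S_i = -70*5^i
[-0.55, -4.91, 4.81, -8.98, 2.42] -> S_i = Random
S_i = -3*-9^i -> [-3, 27, -243, 2187, -19683]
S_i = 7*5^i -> [7, 35, 175, 875, 4375]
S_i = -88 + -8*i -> [-88, -96, -104, -112, -120]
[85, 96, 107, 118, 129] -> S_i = 85 + 11*i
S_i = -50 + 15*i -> [-50, -35, -20, -5, 10]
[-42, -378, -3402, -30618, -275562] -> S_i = -42*9^i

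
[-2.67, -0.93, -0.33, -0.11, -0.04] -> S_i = -2.67*0.35^i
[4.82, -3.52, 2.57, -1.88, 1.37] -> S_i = 4.82*(-0.73)^i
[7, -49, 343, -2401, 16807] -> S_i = 7*-7^i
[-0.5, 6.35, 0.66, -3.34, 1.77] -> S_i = Random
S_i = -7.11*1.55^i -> [-7.11, -11.02, -17.08, -26.48, -41.04]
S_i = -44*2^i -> [-44, -88, -176, -352, -704]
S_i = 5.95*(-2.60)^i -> [5.95, -15.47, 40.22, -104.58, 271.9]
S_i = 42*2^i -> [42, 84, 168, 336, 672]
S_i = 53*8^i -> [53, 424, 3392, 27136, 217088]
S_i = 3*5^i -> [3, 15, 75, 375, 1875]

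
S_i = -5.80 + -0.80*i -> [-5.8, -6.6, -7.4, -8.2, -9.0]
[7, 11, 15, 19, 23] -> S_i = 7 + 4*i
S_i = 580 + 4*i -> [580, 584, 588, 592, 596]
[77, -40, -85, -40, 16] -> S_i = Random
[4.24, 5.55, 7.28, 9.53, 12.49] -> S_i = 4.24*1.31^i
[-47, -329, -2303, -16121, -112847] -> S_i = -47*7^i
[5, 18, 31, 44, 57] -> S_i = 5 + 13*i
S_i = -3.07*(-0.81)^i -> [-3.07, 2.49, -2.01, 1.63, -1.32]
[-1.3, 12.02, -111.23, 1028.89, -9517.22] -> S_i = -1.30*(-9.25)^i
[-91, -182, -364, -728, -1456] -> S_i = -91*2^i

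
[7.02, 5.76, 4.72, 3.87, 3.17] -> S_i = 7.02*0.82^i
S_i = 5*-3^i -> [5, -15, 45, -135, 405]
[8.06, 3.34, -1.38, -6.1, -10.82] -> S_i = 8.06 + -4.72*i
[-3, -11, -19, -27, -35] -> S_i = -3 + -8*i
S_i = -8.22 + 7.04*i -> [-8.22, -1.18, 5.86, 12.9, 19.94]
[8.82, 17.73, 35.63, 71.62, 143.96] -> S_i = 8.82*2.01^i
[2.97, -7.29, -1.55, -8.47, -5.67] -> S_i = Random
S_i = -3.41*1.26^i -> [-3.41, -4.3, -5.41, -6.82, -8.59]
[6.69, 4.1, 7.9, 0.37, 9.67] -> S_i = Random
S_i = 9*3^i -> [9, 27, 81, 243, 729]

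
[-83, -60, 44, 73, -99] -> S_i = Random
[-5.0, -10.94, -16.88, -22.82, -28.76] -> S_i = -5.00 + -5.94*i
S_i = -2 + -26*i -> [-2, -28, -54, -80, -106]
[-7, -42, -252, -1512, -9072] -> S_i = -7*6^i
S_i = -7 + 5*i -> [-7, -2, 3, 8, 13]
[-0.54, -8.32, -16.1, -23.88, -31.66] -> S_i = -0.54 + -7.78*i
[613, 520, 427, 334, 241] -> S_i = 613 + -93*i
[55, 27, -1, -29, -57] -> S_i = 55 + -28*i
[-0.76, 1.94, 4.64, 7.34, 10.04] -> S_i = -0.76 + 2.70*i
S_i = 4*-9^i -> [4, -36, 324, -2916, 26244]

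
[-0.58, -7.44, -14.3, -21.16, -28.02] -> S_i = -0.58 + -6.86*i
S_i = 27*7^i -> [27, 189, 1323, 9261, 64827]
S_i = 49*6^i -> [49, 294, 1764, 10584, 63504]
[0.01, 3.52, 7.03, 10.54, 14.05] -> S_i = 0.01 + 3.51*i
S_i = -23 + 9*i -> [-23, -14, -5, 4, 13]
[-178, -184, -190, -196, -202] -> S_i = -178 + -6*i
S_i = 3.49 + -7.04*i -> [3.49, -3.55, -10.59, -17.63, -24.67]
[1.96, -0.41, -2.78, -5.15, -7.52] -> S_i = 1.96 + -2.37*i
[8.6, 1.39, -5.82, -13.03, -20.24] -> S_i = 8.60 + -7.21*i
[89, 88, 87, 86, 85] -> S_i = 89 + -1*i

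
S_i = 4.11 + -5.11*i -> [4.11, -1.0, -6.11, -11.22, -16.33]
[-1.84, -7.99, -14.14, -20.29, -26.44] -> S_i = -1.84 + -6.15*i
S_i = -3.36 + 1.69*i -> [-3.36, -1.67, 0.02, 1.71, 3.4]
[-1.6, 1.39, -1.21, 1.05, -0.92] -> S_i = -1.60*(-0.87)^i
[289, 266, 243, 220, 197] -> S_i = 289 + -23*i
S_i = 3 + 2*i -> [3, 5, 7, 9, 11]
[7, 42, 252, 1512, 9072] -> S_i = 7*6^i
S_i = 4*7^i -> [4, 28, 196, 1372, 9604]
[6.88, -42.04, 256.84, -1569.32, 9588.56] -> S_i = 6.88*(-6.11)^i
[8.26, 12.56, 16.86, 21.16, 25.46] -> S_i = 8.26 + 4.30*i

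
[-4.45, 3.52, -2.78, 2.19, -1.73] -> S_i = -4.45*(-0.79)^i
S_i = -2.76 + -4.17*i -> [-2.76, -6.93, -11.1, -15.27, -19.44]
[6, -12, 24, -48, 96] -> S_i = 6*-2^i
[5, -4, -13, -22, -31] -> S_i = 5 + -9*i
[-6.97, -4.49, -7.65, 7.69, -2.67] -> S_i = Random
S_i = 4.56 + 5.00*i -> [4.56, 9.56, 14.56, 19.56, 24.56]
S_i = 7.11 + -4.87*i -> [7.11, 2.24, -2.63, -7.5, -12.37]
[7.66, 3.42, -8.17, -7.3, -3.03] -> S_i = Random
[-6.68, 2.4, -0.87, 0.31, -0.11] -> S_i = -6.68*(-0.36)^i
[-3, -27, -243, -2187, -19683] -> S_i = -3*9^i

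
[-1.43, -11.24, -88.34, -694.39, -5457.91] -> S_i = -1.43*7.86^i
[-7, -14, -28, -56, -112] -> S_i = -7*2^i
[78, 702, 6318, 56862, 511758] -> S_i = 78*9^i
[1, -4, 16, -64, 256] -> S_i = 1*-4^i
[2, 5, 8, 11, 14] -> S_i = 2 + 3*i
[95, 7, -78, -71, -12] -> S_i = Random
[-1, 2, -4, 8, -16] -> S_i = -1*-2^i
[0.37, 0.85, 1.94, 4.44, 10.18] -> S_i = 0.37*2.29^i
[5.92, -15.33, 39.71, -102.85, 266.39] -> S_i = 5.92*(-2.59)^i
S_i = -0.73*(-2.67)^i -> [-0.73, 1.95, -5.2, 13.89, -37.1]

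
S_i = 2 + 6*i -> [2, 8, 14, 20, 26]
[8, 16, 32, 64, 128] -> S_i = 8*2^i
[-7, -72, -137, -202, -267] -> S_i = -7 + -65*i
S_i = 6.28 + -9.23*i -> [6.28, -2.95, -12.18, -21.41, -30.64]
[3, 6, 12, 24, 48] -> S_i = 3*2^i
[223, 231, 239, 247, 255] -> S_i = 223 + 8*i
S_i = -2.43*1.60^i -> [-2.43, -3.89, -6.22, -9.95, -15.93]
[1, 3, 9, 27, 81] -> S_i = 1*3^i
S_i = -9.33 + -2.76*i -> [-9.33, -12.09, -14.85, -17.61, -20.37]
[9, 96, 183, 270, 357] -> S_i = 9 + 87*i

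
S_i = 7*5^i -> [7, 35, 175, 875, 4375]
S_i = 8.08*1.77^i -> [8.08, 14.3, 25.31, 44.81, 79.31]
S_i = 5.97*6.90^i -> [5.97, 41.19, 284.23, 1961.2, 13532.27]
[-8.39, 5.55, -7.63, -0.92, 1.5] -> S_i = Random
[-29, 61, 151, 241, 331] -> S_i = -29 + 90*i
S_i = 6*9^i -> [6, 54, 486, 4374, 39366]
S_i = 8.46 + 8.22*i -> [8.46, 16.68, 24.9, 33.12, 41.34]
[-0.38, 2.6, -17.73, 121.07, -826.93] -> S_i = -0.38*(-6.83)^i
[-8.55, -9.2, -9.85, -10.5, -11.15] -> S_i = -8.55 + -0.65*i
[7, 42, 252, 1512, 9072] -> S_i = 7*6^i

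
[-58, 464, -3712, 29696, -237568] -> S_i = -58*-8^i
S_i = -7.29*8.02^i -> [-7.29, -58.47, -468.9, -3760.54, -30159.56]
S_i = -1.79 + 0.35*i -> [-1.79, -1.44, -1.09, -0.74, -0.39]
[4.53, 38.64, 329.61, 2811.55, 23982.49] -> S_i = 4.53*8.53^i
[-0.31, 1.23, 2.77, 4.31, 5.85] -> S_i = -0.31 + 1.54*i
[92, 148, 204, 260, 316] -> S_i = 92 + 56*i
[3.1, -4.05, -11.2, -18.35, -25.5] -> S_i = 3.10 + -7.15*i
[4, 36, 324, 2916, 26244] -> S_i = 4*9^i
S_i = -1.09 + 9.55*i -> [-1.09, 8.46, 18.01, 27.56, 37.11]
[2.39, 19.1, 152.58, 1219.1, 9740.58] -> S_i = 2.39*7.99^i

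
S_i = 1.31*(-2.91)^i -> [1.31, -3.81, 11.09, -32.28, 93.94]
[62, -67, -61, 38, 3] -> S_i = Random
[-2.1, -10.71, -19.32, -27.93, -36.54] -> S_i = -2.10 + -8.61*i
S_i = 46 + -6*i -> [46, 40, 34, 28, 22]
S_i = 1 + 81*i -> [1, 82, 163, 244, 325]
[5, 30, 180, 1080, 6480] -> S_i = 5*6^i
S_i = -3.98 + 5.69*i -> [-3.98, 1.71, 7.4, 13.09, 18.78]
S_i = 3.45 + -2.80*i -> [3.45, 0.65, -2.15, -4.95, -7.75]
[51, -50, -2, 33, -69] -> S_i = Random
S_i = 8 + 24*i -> [8, 32, 56, 80, 104]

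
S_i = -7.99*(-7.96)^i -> [-7.99, 63.6, -506.26, 4029.82, -32077.39]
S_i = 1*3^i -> [1, 3, 9, 27, 81]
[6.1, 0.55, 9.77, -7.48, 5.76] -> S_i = Random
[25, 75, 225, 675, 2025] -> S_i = 25*3^i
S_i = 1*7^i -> [1, 7, 49, 343, 2401]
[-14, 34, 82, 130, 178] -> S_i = -14 + 48*i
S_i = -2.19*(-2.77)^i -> [-2.19, 6.07, -16.8, 46.55, -128.93]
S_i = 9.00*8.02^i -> [9.0, 72.18, 578.88, 4642.65, 37234.02]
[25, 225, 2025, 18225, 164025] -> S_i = 25*9^i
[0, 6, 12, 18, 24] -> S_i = 0 + 6*i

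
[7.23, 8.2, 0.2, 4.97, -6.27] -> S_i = Random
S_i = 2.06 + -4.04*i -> [2.06, -1.98, -6.02, -10.06, -14.1]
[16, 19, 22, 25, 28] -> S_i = 16 + 3*i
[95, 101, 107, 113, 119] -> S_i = 95 + 6*i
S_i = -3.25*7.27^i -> [-3.25, -23.63, -171.77, -1248.78, -9078.64]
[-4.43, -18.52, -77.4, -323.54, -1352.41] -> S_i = -4.43*4.18^i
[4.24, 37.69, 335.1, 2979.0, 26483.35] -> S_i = 4.24*8.89^i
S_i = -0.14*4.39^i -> [-0.14, -0.61, -2.7, -11.84, -52.0]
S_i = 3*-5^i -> [3, -15, 75, -375, 1875]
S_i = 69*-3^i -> [69, -207, 621, -1863, 5589]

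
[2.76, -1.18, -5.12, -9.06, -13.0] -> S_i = 2.76 + -3.94*i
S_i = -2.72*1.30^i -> [-2.72, -3.54, -4.6, -5.98, -7.77]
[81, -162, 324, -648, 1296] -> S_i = 81*-2^i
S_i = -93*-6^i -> [-93, 558, -3348, 20088, -120528]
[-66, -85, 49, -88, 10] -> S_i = Random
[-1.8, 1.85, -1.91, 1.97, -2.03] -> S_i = -1.80*(-1.03)^i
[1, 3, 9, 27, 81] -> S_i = 1*3^i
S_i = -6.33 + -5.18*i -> [-6.33, -11.51, -16.69, -21.87, -27.05]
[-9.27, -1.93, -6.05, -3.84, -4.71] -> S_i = Random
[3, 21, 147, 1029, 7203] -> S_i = 3*7^i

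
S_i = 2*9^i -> [2, 18, 162, 1458, 13122]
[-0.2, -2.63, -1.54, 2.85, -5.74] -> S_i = Random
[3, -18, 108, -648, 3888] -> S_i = 3*-6^i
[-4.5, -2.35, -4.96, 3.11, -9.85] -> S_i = Random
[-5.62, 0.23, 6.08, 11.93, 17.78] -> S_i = -5.62 + 5.85*i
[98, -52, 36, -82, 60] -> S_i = Random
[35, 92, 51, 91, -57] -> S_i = Random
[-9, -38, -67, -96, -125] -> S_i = -9 + -29*i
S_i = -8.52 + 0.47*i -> [-8.52, -8.05, -7.58, -7.11, -6.64]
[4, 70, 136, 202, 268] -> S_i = 4 + 66*i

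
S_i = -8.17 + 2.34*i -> [-8.17, -5.83, -3.49, -1.15, 1.19]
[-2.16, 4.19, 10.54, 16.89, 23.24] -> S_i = -2.16 + 6.35*i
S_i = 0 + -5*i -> [0, -5, -10, -15, -20]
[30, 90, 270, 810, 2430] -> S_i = 30*3^i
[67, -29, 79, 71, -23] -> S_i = Random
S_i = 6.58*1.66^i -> [6.58, 10.92, 18.13, 30.1, 49.96]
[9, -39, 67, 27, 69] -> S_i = Random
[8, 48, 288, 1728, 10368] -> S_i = 8*6^i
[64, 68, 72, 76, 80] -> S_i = 64 + 4*i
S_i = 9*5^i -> [9, 45, 225, 1125, 5625]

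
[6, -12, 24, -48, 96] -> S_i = 6*-2^i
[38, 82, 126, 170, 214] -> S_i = 38 + 44*i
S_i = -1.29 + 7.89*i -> [-1.29, 6.6, 14.49, 22.38, 30.27]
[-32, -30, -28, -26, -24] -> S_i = -32 + 2*i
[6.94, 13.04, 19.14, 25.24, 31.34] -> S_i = 6.94 + 6.10*i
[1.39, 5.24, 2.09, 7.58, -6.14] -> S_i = Random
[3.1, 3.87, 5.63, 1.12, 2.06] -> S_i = Random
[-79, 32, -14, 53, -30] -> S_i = Random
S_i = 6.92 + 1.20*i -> [6.92, 8.12, 9.32, 10.52, 11.72]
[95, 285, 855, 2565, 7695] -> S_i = 95*3^i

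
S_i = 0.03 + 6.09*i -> [0.03, 6.12, 12.21, 18.3, 24.39]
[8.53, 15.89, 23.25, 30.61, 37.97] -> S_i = 8.53 + 7.36*i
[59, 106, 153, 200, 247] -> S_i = 59 + 47*i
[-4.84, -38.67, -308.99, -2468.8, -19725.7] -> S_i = -4.84*7.99^i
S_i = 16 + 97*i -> [16, 113, 210, 307, 404]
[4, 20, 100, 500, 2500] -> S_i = 4*5^i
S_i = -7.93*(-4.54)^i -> [-7.93, 36.0, -163.45, 742.06, -3368.97]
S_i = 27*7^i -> [27, 189, 1323, 9261, 64827]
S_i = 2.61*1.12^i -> [2.61, 2.92, 3.27, 3.67, 4.11]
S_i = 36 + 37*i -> [36, 73, 110, 147, 184]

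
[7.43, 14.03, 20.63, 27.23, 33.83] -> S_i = 7.43 + 6.60*i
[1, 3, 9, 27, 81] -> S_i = 1*3^i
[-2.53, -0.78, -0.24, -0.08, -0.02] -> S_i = -2.53*0.31^i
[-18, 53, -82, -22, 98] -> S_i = Random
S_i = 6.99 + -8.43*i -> [6.99, -1.44, -9.87, -18.3, -26.73]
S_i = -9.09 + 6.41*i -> [-9.09, -2.68, 3.73, 10.14, 16.55]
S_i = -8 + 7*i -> [-8, -1, 6, 13, 20]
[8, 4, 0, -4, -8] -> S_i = 8 + -4*i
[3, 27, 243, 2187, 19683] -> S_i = 3*9^i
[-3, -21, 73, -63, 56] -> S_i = Random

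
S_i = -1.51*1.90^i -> [-1.51, -2.87, -5.45, -10.36, -19.68]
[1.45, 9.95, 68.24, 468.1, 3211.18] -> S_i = 1.45*6.86^i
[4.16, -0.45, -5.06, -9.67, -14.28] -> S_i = 4.16 + -4.61*i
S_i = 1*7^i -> [1, 7, 49, 343, 2401]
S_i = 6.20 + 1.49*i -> [6.2, 7.69, 9.18, 10.67, 12.16]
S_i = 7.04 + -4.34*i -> [7.04, 2.7, -1.64, -5.98, -10.32]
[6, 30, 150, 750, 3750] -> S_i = 6*5^i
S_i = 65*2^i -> [65, 130, 260, 520, 1040]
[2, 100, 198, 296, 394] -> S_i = 2 + 98*i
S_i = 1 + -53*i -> [1, -52, -105, -158, -211]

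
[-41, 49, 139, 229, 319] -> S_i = -41 + 90*i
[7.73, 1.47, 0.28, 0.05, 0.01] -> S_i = 7.73*0.19^i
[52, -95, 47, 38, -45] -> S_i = Random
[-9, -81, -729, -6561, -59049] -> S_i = -9*9^i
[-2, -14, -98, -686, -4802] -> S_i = -2*7^i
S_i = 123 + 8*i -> [123, 131, 139, 147, 155]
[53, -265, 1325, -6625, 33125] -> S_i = 53*-5^i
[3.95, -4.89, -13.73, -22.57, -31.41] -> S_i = 3.95 + -8.84*i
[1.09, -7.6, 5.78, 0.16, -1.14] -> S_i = Random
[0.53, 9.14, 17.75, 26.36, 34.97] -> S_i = 0.53 + 8.61*i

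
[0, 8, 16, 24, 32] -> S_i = 0 + 8*i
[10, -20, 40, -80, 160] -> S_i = 10*-2^i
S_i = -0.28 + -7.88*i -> [-0.28, -8.16, -16.04, -23.92, -31.8]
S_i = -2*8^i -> [-2, -16, -128, -1024, -8192]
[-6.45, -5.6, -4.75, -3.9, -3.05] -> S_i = -6.45 + 0.85*i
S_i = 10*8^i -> [10, 80, 640, 5120, 40960]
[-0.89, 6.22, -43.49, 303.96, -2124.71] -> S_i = -0.89*(-6.99)^i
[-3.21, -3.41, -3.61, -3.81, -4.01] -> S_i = -3.21 + -0.20*i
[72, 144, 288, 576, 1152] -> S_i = 72*2^i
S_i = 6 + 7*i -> [6, 13, 20, 27, 34]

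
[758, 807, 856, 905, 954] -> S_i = 758 + 49*i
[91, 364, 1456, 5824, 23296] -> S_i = 91*4^i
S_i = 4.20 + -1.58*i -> [4.2, 2.62, 1.04, -0.54, -2.12]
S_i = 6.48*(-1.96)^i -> [6.48, -12.7, 24.89, -48.79, 95.63]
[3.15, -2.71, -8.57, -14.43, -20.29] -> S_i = 3.15 + -5.86*i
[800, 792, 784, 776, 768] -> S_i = 800 + -8*i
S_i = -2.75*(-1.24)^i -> [-2.75, 3.41, -4.23, 5.24, -6.5]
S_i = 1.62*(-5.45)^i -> [1.62, -8.83, 48.12, -262.24, 1429.23]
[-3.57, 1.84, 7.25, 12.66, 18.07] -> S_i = -3.57 + 5.41*i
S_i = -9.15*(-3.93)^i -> [-9.15, 35.96, -141.32, 555.39, -2182.69]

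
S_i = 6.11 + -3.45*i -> [6.11, 2.66, -0.79, -4.24, -7.69]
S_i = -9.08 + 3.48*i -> [-9.08, -5.6, -2.12, 1.36, 4.84]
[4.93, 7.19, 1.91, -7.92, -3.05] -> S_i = Random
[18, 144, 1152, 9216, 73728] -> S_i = 18*8^i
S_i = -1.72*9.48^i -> [-1.72, -16.31, -154.58, -1465.39, -13891.9]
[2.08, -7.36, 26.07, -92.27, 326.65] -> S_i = 2.08*(-3.54)^i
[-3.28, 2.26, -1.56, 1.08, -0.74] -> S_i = -3.28*(-0.69)^i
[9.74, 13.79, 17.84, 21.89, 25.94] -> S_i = 9.74 + 4.05*i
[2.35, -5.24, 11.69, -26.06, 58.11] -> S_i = 2.35*(-2.23)^i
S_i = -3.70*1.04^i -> [-3.7, -3.85, -4.0, -4.16, -4.33]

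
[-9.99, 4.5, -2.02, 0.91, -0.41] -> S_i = -9.99*(-0.45)^i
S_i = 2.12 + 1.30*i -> [2.12, 3.42, 4.72, 6.02, 7.32]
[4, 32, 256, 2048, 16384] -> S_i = 4*8^i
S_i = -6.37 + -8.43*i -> [-6.37, -14.8, -23.23, -31.66, -40.09]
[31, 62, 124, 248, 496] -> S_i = 31*2^i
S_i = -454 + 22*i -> [-454, -432, -410, -388, -366]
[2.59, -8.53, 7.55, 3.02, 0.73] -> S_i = Random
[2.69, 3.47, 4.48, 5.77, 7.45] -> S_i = 2.69*1.29^i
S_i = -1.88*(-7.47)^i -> [-1.88, 14.04, -104.91, 783.65, -5853.83]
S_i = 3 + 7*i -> [3, 10, 17, 24, 31]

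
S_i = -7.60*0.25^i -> [-7.6, -1.9, -0.48, -0.12, -0.03]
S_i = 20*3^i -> [20, 60, 180, 540, 1620]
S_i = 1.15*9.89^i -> [1.15, 11.37, 112.48, 1112.47, 11002.29]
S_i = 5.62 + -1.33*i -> [5.62, 4.29, 2.96, 1.63, 0.3]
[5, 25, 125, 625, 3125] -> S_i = 5*5^i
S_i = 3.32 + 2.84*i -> [3.32, 6.16, 9.0, 11.84, 14.68]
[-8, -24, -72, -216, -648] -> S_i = -8*3^i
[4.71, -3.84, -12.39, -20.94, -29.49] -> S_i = 4.71 + -8.55*i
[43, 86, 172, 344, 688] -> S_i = 43*2^i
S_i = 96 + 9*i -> [96, 105, 114, 123, 132]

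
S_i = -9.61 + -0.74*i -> [-9.61, -10.35, -11.09, -11.83, -12.57]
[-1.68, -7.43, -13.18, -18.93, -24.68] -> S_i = -1.68 + -5.75*i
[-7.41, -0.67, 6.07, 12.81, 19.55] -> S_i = -7.41 + 6.74*i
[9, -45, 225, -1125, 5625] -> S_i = 9*-5^i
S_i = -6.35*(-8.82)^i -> [-6.35, 56.01, -493.98, 4356.92, -38428.03]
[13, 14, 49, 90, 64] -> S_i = Random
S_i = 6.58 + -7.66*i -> [6.58, -1.08, -8.74, -16.4, -24.06]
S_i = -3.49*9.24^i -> [-3.49, -32.25, -297.97, -2753.22, -25439.78]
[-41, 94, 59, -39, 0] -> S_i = Random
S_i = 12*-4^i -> [12, -48, 192, -768, 3072]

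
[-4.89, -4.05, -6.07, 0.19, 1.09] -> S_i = Random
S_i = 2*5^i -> [2, 10, 50, 250, 1250]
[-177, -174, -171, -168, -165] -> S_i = -177 + 3*i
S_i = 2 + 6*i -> [2, 8, 14, 20, 26]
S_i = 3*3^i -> [3, 9, 27, 81, 243]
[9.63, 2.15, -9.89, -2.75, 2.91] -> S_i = Random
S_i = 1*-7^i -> [1, -7, 49, -343, 2401]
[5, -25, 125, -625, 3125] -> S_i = 5*-5^i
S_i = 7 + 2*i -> [7, 9, 11, 13, 15]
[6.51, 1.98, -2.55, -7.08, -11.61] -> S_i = 6.51 + -4.53*i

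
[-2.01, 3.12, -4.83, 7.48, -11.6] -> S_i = -2.01*(-1.55)^i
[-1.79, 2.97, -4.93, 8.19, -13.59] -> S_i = -1.79*(-1.66)^i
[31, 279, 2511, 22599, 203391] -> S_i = 31*9^i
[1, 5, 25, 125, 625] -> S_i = 1*5^i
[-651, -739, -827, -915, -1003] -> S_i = -651 + -88*i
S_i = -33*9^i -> [-33, -297, -2673, -24057, -216513]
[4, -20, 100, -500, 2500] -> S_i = 4*-5^i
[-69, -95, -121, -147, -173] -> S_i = -69 + -26*i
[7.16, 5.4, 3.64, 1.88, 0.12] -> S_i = 7.16 + -1.76*i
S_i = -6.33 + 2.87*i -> [-6.33, -3.46, -0.59, 2.28, 5.15]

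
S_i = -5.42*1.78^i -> [-5.42, -9.65, -17.17, -30.57, -54.41]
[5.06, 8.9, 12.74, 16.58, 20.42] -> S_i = 5.06 + 3.84*i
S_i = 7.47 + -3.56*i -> [7.47, 3.91, 0.35, -3.21, -6.77]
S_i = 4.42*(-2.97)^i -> [4.42, -13.13, 38.99, -115.8, 343.91]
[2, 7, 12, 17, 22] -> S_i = 2 + 5*i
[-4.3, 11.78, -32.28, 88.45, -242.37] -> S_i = -4.30*(-2.74)^i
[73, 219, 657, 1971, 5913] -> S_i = 73*3^i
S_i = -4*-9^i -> [-4, 36, -324, 2916, -26244]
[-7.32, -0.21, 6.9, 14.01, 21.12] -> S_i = -7.32 + 7.11*i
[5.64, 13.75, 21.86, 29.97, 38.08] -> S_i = 5.64 + 8.11*i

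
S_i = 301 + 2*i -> [301, 303, 305, 307, 309]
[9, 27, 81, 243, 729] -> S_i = 9*3^i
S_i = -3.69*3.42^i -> [-3.69, -12.62, -43.16, -147.61, -504.81]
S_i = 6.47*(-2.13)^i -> [6.47, -13.78, 29.35, -62.52, 133.17]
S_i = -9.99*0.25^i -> [-9.99, -2.5, -0.62, -0.16, -0.04]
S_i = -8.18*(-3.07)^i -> [-8.18, 25.11, -77.1, 236.68, -726.62]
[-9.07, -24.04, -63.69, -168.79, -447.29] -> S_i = -9.07*2.65^i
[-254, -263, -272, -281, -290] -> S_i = -254 + -9*i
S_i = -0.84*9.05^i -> [-0.84, -7.6, -68.8, -622.62, -5634.74]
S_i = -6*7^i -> [-6, -42, -294, -2058, -14406]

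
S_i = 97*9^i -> [97, 873, 7857, 70713, 636417]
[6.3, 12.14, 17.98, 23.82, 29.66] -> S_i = 6.30 + 5.84*i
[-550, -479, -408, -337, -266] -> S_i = -550 + 71*i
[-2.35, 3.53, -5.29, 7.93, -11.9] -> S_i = -2.35*(-1.50)^i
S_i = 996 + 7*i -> [996, 1003, 1010, 1017, 1024]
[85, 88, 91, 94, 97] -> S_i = 85 + 3*i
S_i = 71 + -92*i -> [71, -21, -113, -205, -297]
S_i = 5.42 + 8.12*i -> [5.42, 13.54, 21.66, 29.78, 37.9]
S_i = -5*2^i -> [-5, -10, -20, -40, -80]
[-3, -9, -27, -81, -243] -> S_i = -3*3^i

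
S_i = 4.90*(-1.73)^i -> [4.9, -8.48, 14.67, -25.37, 43.89]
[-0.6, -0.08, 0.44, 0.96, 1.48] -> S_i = -0.60 + 0.52*i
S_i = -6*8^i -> [-6, -48, -384, -3072, -24576]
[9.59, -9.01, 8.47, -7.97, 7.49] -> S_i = 9.59*(-0.94)^i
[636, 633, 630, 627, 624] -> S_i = 636 + -3*i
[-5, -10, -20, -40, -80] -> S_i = -5*2^i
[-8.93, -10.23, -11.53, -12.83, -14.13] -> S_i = -8.93 + -1.30*i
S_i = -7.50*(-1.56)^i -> [-7.5, 11.7, -18.25, 28.47, -44.42]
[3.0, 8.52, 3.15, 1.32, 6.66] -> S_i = Random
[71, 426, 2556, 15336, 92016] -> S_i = 71*6^i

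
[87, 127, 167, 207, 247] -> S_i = 87 + 40*i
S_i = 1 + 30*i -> [1, 31, 61, 91, 121]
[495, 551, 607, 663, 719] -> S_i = 495 + 56*i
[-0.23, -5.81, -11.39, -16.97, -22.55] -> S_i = -0.23 + -5.58*i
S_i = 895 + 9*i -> [895, 904, 913, 922, 931]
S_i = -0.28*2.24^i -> [-0.28, -0.63, -1.4, -3.15, -7.05]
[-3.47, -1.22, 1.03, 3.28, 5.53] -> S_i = -3.47 + 2.25*i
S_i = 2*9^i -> [2, 18, 162, 1458, 13122]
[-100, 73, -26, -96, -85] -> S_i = Random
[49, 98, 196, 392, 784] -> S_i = 49*2^i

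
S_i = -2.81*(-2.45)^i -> [-2.81, 6.88, -16.87, 41.32, -101.24]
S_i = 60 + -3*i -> [60, 57, 54, 51, 48]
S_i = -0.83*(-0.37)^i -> [-0.83, 0.31, -0.11, 0.04, -0.02]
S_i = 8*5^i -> [8, 40, 200, 1000, 5000]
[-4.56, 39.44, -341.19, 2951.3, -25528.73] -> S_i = -4.56*(-8.65)^i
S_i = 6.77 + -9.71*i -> [6.77, -2.94, -12.65, -22.36, -32.07]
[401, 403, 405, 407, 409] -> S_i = 401 + 2*i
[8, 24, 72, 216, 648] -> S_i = 8*3^i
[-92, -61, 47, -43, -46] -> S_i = Random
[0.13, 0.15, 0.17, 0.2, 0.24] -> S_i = 0.13*1.16^i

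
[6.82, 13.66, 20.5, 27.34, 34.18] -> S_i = 6.82 + 6.84*i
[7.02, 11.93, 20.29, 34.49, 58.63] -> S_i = 7.02*1.70^i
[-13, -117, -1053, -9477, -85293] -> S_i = -13*9^i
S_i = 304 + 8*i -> [304, 312, 320, 328, 336]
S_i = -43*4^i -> [-43, -172, -688, -2752, -11008]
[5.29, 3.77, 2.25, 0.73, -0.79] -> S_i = 5.29 + -1.52*i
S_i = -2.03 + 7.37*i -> [-2.03, 5.34, 12.71, 20.08, 27.45]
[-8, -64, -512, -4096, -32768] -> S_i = -8*8^i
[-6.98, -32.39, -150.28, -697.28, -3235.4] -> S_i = -6.98*4.64^i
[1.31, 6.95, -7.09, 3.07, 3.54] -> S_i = Random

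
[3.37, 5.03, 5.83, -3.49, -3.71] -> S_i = Random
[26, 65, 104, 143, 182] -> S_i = 26 + 39*i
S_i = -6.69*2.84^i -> [-6.69, -19.0, -53.96, -153.24, -435.21]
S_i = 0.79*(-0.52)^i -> [0.79, -0.41, 0.21, -0.11, 0.06]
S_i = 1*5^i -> [1, 5, 25, 125, 625]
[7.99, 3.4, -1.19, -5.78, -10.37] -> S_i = 7.99 + -4.59*i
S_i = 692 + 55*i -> [692, 747, 802, 857, 912]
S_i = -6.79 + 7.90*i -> [-6.79, 1.11, 9.01, 16.91, 24.81]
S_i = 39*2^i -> [39, 78, 156, 312, 624]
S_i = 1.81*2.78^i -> [1.81, 5.03, 13.99, 38.89, 108.11]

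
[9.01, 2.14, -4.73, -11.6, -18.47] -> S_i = 9.01 + -6.87*i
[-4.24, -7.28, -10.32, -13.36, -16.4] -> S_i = -4.24 + -3.04*i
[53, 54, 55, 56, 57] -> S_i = 53 + 1*i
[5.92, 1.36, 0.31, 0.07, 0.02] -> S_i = 5.92*0.23^i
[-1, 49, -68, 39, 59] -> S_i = Random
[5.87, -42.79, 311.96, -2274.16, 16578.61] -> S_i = 5.87*(-7.29)^i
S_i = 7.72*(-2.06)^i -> [7.72, -15.9, 32.76, -67.49, 139.02]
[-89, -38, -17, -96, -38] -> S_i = Random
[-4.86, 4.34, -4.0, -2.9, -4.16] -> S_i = Random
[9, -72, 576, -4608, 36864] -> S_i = 9*-8^i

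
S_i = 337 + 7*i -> [337, 344, 351, 358, 365]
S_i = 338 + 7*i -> [338, 345, 352, 359, 366]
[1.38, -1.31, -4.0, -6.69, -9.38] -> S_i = 1.38 + -2.69*i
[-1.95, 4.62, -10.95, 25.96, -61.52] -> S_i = -1.95*(-2.37)^i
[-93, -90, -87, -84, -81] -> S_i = -93 + 3*i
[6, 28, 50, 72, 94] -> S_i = 6 + 22*i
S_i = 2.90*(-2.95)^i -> [2.9, -8.56, 25.24, -74.45, 219.63]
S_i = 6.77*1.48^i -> [6.77, 10.02, 14.83, 21.95, 32.48]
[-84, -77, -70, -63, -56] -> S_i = -84 + 7*i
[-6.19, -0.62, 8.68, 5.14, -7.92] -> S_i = Random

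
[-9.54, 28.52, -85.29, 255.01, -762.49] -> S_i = -9.54*(-2.99)^i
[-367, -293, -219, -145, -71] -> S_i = -367 + 74*i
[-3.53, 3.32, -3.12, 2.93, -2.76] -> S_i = -3.53*(-0.94)^i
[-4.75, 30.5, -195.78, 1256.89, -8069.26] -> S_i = -4.75*(-6.42)^i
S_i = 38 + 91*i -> [38, 129, 220, 311, 402]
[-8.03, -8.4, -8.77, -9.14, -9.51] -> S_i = -8.03 + -0.37*i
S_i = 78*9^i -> [78, 702, 6318, 56862, 511758]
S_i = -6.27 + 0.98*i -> [-6.27, -5.29, -4.31, -3.33, -2.35]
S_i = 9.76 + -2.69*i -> [9.76, 7.07, 4.38, 1.69, -1.0]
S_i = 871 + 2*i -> [871, 873, 875, 877, 879]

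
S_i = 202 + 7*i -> [202, 209, 216, 223, 230]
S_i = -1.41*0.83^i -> [-1.41, -1.17, -0.97, -0.81, -0.67]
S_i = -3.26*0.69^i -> [-3.26, -2.25, -1.55, -1.07, -0.74]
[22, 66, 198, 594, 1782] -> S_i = 22*3^i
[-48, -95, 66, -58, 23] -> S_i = Random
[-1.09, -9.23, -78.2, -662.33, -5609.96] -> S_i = -1.09*8.47^i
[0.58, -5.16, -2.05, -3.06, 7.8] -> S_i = Random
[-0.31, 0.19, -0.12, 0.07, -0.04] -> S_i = -0.31*(-0.61)^i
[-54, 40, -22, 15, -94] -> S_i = Random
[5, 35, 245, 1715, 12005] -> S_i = 5*7^i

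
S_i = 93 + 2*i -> [93, 95, 97, 99, 101]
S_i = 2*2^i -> [2, 4, 8, 16, 32]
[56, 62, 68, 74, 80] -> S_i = 56 + 6*i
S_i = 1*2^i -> [1, 2, 4, 8, 16]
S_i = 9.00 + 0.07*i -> [9.0, 9.07, 9.14, 9.21, 9.28]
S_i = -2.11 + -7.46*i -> [-2.11, -9.57, -17.03, -24.49, -31.95]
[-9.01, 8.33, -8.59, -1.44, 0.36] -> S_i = Random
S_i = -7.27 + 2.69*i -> [-7.27, -4.58, -1.89, 0.8, 3.49]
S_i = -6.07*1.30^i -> [-6.07, -7.89, -10.26, -13.34, -17.34]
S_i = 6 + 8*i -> [6, 14, 22, 30, 38]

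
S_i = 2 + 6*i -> [2, 8, 14, 20, 26]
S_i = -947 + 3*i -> [-947, -944, -941, -938, -935]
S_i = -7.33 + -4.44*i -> [-7.33, -11.77, -16.21, -20.65, -25.09]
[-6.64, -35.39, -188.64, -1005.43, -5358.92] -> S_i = -6.64*5.33^i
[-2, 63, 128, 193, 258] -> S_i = -2 + 65*i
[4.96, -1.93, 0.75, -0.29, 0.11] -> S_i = 4.96*(-0.39)^i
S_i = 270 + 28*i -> [270, 298, 326, 354, 382]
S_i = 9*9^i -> [9, 81, 729, 6561, 59049]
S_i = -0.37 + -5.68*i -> [-0.37, -6.05, -11.73, -17.41, -23.09]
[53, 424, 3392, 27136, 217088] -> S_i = 53*8^i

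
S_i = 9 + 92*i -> [9, 101, 193, 285, 377]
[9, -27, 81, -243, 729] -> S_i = 9*-3^i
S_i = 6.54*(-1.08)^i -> [6.54, -7.06, 7.63, -8.24, 8.9]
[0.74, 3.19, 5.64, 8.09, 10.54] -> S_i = 0.74 + 2.45*i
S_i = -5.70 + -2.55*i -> [-5.7, -8.25, -10.8, -13.35, -15.9]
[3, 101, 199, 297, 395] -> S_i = 3 + 98*i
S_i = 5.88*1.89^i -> [5.88, 11.11, 21.0, 39.7, 75.03]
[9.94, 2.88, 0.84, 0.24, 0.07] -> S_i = 9.94*0.29^i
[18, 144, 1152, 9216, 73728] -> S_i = 18*8^i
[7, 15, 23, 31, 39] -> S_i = 7 + 8*i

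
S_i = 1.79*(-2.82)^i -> [1.79, -5.05, 14.23, -40.14, 113.2]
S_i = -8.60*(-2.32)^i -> [-8.6, 19.95, -46.29, 107.39, -249.14]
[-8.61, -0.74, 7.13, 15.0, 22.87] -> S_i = -8.61 + 7.87*i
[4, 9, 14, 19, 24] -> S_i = 4 + 5*i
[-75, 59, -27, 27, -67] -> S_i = Random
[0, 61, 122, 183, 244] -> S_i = 0 + 61*i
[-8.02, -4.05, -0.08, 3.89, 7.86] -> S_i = -8.02 + 3.97*i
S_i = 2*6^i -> [2, 12, 72, 432, 2592]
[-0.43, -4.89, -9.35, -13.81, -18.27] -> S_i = -0.43 + -4.46*i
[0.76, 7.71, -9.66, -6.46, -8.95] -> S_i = Random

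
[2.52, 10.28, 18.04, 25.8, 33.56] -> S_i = 2.52 + 7.76*i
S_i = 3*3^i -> [3, 9, 27, 81, 243]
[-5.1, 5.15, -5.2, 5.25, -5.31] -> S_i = -5.10*(-1.01)^i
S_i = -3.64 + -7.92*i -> [-3.64, -11.56, -19.48, -27.4, -35.32]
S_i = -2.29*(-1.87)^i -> [-2.29, 4.28, -8.01, 14.97, -28.0]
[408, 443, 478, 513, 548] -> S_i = 408 + 35*i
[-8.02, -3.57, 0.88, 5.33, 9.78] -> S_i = -8.02 + 4.45*i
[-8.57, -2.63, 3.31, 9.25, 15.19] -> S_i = -8.57 + 5.94*i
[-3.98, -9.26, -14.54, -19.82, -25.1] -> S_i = -3.98 + -5.28*i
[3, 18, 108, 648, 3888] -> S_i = 3*6^i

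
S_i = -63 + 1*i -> [-63, -62, -61, -60, -59]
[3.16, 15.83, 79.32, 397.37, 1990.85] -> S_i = 3.16*5.01^i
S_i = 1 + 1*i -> [1, 2, 3, 4, 5]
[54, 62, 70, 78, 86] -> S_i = 54 + 8*i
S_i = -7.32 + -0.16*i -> [-7.32, -7.48, -7.64, -7.8, -7.96]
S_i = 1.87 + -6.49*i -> [1.87, -4.62, -11.11, -17.6, -24.09]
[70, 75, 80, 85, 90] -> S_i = 70 + 5*i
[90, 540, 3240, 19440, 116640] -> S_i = 90*6^i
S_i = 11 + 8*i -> [11, 19, 27, 35, 43]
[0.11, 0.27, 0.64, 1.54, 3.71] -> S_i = 0.11*2.41^i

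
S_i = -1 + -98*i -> [-1, -99, -197, -295, -393]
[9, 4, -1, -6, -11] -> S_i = 9 + -5*i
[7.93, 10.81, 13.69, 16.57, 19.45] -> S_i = 7.93 + 2.88*i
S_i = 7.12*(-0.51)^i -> [7.12, -3.63, 1.85, -0.94, 0.48]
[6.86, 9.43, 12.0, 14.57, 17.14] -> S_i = 6.86 + 2.57*i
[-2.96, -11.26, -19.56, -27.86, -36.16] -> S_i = -2.96 + -8.30*i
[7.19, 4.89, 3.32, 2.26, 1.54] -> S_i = 7.19*0.68^i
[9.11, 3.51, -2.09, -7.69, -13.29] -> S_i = 9.11 + -5.60*i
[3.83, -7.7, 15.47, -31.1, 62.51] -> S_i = 3.83*(-2.01)^i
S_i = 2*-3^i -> [2, -6, 18, -54, 162]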